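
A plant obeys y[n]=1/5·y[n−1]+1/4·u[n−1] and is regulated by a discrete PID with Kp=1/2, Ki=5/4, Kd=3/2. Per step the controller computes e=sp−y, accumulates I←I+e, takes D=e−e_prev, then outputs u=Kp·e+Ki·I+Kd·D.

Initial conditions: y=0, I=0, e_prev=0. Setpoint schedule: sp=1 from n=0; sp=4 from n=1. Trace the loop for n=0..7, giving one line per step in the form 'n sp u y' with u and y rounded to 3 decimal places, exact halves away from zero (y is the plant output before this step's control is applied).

(exact arithmetic carried between steps; '≈' marks a value shown rounded to 6 d.p. or computed from one; I and e_prev carry over from the previous line; the table rounds u and y to 3 d.p., halves away from zero)
n=0: y=0, sp=1, e=sp−y=1; I=1, D=e−e_prev=1; u=1/2·1+5/4·1+3/2·1=3.25; next y=1/5·0+1/4·3.25=0.8125
n=1: y=0.8125, sp=4, e=sp−y=3.1875; I=4.1875, D=e−e_prev=2.1875; u=1/2·3.1875+5/4·4.1875+3/2·2.1875=10.109375; next y=1/5·0.8125+1/4·10.109375≈2.689844
n=2: y≈2.689844, sp=4, e=sp−y≈1.310156; I≈5.497656, D=e−e_prev≈-1.877344; u=1/2·1.310156+5/4·5.497656+3/2·(-1.877344)≈4.711133; next y=1/5·2.689844+1/4·4.711133≈1.715752
n=3: y≈1.715752, sp=4, e=sp−y≈2.284248; I≈7.781904, D=e−e_prev≈0.974092; u=1/2·2.284248+5/4·7.781904+3/2·0.974092≈12.330642; next y=1/5·1.715752+1/4·12.330642≈3.425811
n=4: y≈3.425811, sp=4, e=sp−y≈0.574189; I≈8.356093, D=e−e_prev≈-1.710059; u=1/2·0.574189+5/4·8.356093+3/2·(-1.710059)≈8.167123; next y=1/5·3.425811+1/4·8.167123≈2.726943
n=5: y≈2.726943, sp=4, e=sp−y≈1.273057; I≈9.629150, D=e−e_prev≈0.698868; u=1/2·1.273057+5/4·9.629150+3/2·0.698868≈13.721269; next y=1/5·2.726943+1/4·13.721269≈3.975706
n=6: y≈3.975706, sp=4, e=sp−y≈0.024294; I≈9.653445, D=e−e_prev≈-1.248763; u=1/2·0.024294+5/4·9.653445+3/2·(-1.248763)≈10.205809; next y=1/5·3.975706+1/4·10.205809≈3.346593
n=7: y≈3.346593, sp=4, e=sp−y≈0.653407; I≈10.306851, D=e−e_prev≈0.629112; u=1/2·0.653407+5/4·10.306851+3/2·0.629112≈14.153936; next y=1/5·3.346593+1/4·14.153936≈4.207803

0 1 3.250 0.000
1 4 10.109 0.813
2 4 4.711 2.690
3 4 12.331 1.716
4 4 8.167 3.426
5 4 13.721 2.727
6 4 10.206 3.976
7 4 14.154 3.347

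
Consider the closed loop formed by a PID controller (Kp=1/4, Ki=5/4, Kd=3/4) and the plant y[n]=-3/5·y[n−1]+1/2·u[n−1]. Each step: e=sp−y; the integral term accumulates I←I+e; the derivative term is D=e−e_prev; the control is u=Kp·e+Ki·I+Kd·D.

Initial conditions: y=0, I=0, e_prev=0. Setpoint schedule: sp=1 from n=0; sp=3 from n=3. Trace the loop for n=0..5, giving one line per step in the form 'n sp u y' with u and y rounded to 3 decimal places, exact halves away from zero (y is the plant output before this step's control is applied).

0 1 2.250 0.000
1 1 0.219 1.125
2 1 4.710 -0.566
3 3 2.564 2.694
4 3 10.707 -0.335
5 3 -0.647 5.554

(exact arithmetic carried between steps; '≈' marks a value shown rounded to 6 d.p. or computed from one; I and e_prev carry over from the previous line; the table rounds u and y to 3 d.p., halves away from zero)
n=0: y=0, sp=1, e=sp−y=1; I=1, D=e−e_prev=1; u=1/4·1+5/4·1+3/4·1=2.25; next y=-3/5·0+1/2·2.25=1.125
n=1: y=1.125, sp=1, e=sp−y=-0.125; I=0.875, D=e−e_prev=-1.125; u=1/4·(-0.125)+5/4·0.875+3/4·(-1.125)=0.21875; next y=-3/5·1.125+1/2·0.21875=-0.565625
n=2: y=-0.565625, sp=1, e=sp−y=1.565625; I=2.440625, D=e−e_prev=1.690625; u=1/4·1.565625+5/4·2.440625+3/4·1.690625≈4.710156; next y=-3/5·(-0.565625)+1/2·4.710156≈2.694453
n=3: y≈2.694453, sp=3, e=sp−y≈0.305547; I≈2.746172, D=e−e_prev≈-1.260078; u=1/4·0.305547+5/4·2.746172+3/4·(-1.260078)≈2.564043; next y=-3/5·2.694453+1/2·2.564043≈-0.334650
n=4: y≈-0.334650, sp=3, e=sp−y≈3.334650; I≈6.080822, D=e−e_prev≈3.029104; u=1/4·3.334650+5/4·6.080822+3/4·3.029104≈10.706518; next y=-3/5·(-0.334650)+1/2·10.706518≈5.554049
n=5: y≈5.554049, sp=3, e=sp−y≈-2.554049; I≈3.526773, D=e−e_prev≈-5.888700; u=1/4·(-2.554049)+5/4·3.526773+3/4·(-5.888700)≈-0.646571; next y=-3/5·5.554049+1/2·(-0.646571)≈-3.655715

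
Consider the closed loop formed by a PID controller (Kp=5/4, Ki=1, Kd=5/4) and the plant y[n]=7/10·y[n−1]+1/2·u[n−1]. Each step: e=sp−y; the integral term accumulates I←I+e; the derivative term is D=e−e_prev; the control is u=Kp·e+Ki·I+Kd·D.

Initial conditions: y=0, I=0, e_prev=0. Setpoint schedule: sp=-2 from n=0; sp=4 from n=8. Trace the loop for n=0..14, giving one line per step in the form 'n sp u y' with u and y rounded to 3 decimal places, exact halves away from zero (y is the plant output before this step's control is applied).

0 -2 -7.000 0.000
1 -2 5.750 -3.500
2 -2 -10.863 0.425
3 -2 11.074 -5.134
4 -2 -17.511 1.944
5 -2 20.077 -7.395
6 -2 -29.101 4.862
7 -2 35.390 -11.147
8 4 -28.111 9.892
9 4 44.376 -7.131
10 4 -50.918 17.197
11 4 73.458 -13.421
12 4 -90.037 27.334
13 4 123.838 -25.885
14 4 -156.696 43.800

(exact arithmetic carried between steps; '≈' marks a value shown rounded to 6 d.p. or computed from one; I and e_prev carry over from the previous line; the table rounds u and y to 3 d.p., halves away from zero)
n=0: y=0, sp=-2, e=sp−y=-2; I=-2, D=e−e_prev=-2; u=5/4·(-2)+1·(-2)+5/4·(-2)=-7; next y=7/10·0+1/2·(-7)=-3.5
n=1: y=-3.5, sp=-2, e=sp−y=1.5; I=-0.5, D=e−e_prev=3.5; u=5/4·1.5+1·(-0.5)+5/4·3.5=5.75; next y=7/10·(-3.5)+1/2·5.75=0.425
n=2: y=0.425, sp=-2, e=sp−y=-2.425; I=-2.925, D=e−e_prev=-3.925; u=5/4·(-2.425)+1·(-2.925)+5/4·(-3.925)=-10.8625; next y=7/10·0.425+1/2·(-10.8625)=-5.13375
n=3: y=-5.13375, sp=-2, e=sp−y=3.13375; I=0.20875, D=e−e_prev=5.55875; u=5/4·3.13375+1·0.20875+5/4·5.55875=11.074375; next y=7/10·(-5.13375)+1/2·11.074375≈1.943563
n=4: y≈1.943563, sp=-2, e=sp−y≈-3.943563; I≈-3.734813, D=e−e_prev≈-7.077313; u=5/4·(-3.943563)+1·(-3.734813)+5/4·(-7.077313)≈-17.510906; next y=7/10·1.943563+1/2·(-17.510906)≈-7.394959
n=5: y≈-7.394959, sp=-2, e=sp−y≈5.394959; I≈1.660147, D=e−e_prev≈9.338522; u=5/4·5.394959+1·1.660147+5/4·9.338522≈20.076998; next y=7/10·(-7.394959)+1/2·20.076998≈4.862028
n=6: y≈4.862028, sp=-2, e=sp−y≈-6.862028; I≈-5.201881, D=e−e_prev≈-12.256987; u=5/4·(-6.862028)+1·(-5.201881)+5/4·(-12.256987)≈-29.100649; next y=7/10·4.862028+1/2·(-29.100649)≈-11.146905
n=7: y≈-11.146905, sp=-2, e=sp−y≈9.146905; I≈3.945024, D=e−e_prev≈16.008933; u=5/4·9.146905+1·3.945024+5/4·16.008933≈35.389822; next y=7/10·(-11.146905)+1/2·35.389822≈9.892077
n=8: y≈9.892077, sp=4, e=sp−y≈-5.892077; I≈-1.947053, D=e−e_prev≈-15.038983; u=5/4·(-5.892077)+1·(-1.947053)+5/4·(-15.038983)≈-28.110878; next y=7/10·9.892077+1/2·(-28.110878)≈-7.130985
n=9: y≈-7.130985, sp=4, e=sp−y≈11.130985; I≈9.183932, D=e−e_prev≈17.023062; u=5/4·11.130985+1·9.183932+5/4·17.023062≈44.376490; next y=7/10·(-7.130985)+1/2·44.376490≈17.196556
n=10: y≈17.196556, sp=4, e=sp−y≈-13.196556; I≈-4.012624, D=e−e_prev≈-24.327541; u=5/4·(-13.196556)+1·(-4.012624)+5/4·(-24.327541)≈-50.917745; next y=7/10·17.196556+1/2·(-50.917745)≈-13.421283
n=11: y≈-13.421283, sp=4, e=sp−y≈17.421283; I≈13.408659, D=e−e_prev≈30.617839; u=5/4·17.421283+1·13.408659+5/4·30.617839≈73.457562; next y=7/10·(-13.421283)+1/2·73.457562≈27.333883
n=12: y≈27.333883, sp=4, e=sp−y≈-23.333883; I≈-9.925224, D=e−e_prev≈-40.755166; u=5/4·(-23.333883)+1·(-9.925224)+5/4·(-40.755166)≈-90.036535; next y=7/10·27.333883+1/2·(-90.036535)≈-25.884549
n=13: y≈-25.884549, sp=4, e=sp−y≈29.884549; I≈19.959326, D=e−e_prev≈53.218432; u=5/4·29.884549+1·19.959326+5/4·53.218432≈123.838053; next y=7/10·(-25.884549)+1/2·123.838053≈43.799842
n=14: y≈43.799842, sp=4, e=sp−y≈-39.799842; I≈-19.840516, D=e−e_prev≈-69.684391; u=5/4·(-39.799842)+1·(-19.840516)+5/4·(-69.684391)≈-156.695807; next y=7/10·43.799842+1/2·(-156.695807)≈-47.688014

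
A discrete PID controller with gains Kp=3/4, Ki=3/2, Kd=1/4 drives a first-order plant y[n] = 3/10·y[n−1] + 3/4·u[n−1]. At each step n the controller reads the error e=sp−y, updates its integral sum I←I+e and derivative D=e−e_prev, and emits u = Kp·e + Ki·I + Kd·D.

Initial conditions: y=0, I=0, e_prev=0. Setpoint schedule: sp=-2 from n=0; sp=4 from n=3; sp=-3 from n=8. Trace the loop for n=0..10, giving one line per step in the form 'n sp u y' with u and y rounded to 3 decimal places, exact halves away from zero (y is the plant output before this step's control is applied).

(exact arithmetic carried between steps; '≈' marks a value shown rounded to 6 d.p. or computed from one; I and e_prev carry over from the previous line; the table rounds u and y to 3 d.p., halves away from zero)
n=0: y=0, sp=-2, e=sp−y=-2; I=-2, D=e−e_prev=-2; u=3/4·(-2)+3/2·(-2)+1/4·(-2)=-5; next y=3/10·0+3/4·(-5)=-3.75
n=1: y=-3.75, sp=-2, e=sp−y=1.75; I=-0.25, D=e−e_prev=3.75; u=3/4·1.75+3/2·(-0.25)+1/4·3.75=1.875; next y=3/10·(-3.75)+3/4·1.875=0.28125
n=2: y=0.28125, sp=-2, e=sp−y=-2.28125; I=-2.53125, D=e−e_prev=-4.03125; u=3/4·(-2.28125)+3/2·(-2.53125)+1/4·(-4.03125)=-6.515625; next y=3/10·0.28125+3/4·(-6.515625)≈-4.802344
n=3: y≈-4.802344, sp=4, e=sp−y≈8.802344; I≈6.271094, D=e−e_prev≈11.083594; u=3/4·8.802344+3/2·6.271094+1/4·11.083594≈18.779297; next y=3/10·(-4.802344)+3/4·18.779297≈12.643770
n=4: y≈12.643770, sp=4, e=sp−y≈-8.643770; I≈-2.372676, D=e−e_prev≈-17.446113; u=3/4·(-8.643770)+3/2·(-2.372676)+1/4·(-17.446113)≈-14.403369; next y=3/10·12.643770+3/4·(-14.403369)≈-7.009396
n=5: y≈-7.009396, sp=4, e=sp−y≈11.009396; I≈8.636720, D=e−e_prev≈19.653166; u=3/4·11.009396+3/2·8.636720+1/4·19.653166≈26.125419; next y=3/10·(-7.009396)+3/4·26.125419≈17.491245
n=6: y≈17.491245, sp=4, e=sp−y≈-13.491245; I≈-4.854525, D=e−e_prev≈-24.500641; u=3/4·(-13.491245)+3/2·(-4.854525)+1/4·(-24.500641)≈-23.525382; next y=3/10·17.491245+3/4·(-23.525382)≈-12.396663
n=7: y≈-12.396663, sp=4, e=sp−y≈16.396663; I≈11.542138, D=e−e_prev≈29.887908; u=3/4·16.396663+3/2·11.542138+1/4·29.887908≈37.082681; next y=3/10·(-12.396663)+3/4·37.082681≈24.093012
n=8: y≈24.093012, sp=-3, e=sp−y≈-27.093012; I≈-15.550874, D=e−e_prev≈-43.489674; u=3/4·(-27.093012)+3/2·(-15.550874)+1/4·(-43.489674)≈-54.518488; next y=3/10·24.093012+3/4·(-54.518488)≈-33.660963
n=9: y≈-33.660963, sp=-3, e=sp−y≈30.660963; I≈15.110089, D=e−e_prev≈57.753974; u=3/4·30.660963+3/2·15.110089+1/4·57.753974≈60.099349; next y=3/10·(-33.660963)+3/4·60.099349≈34.976223
n=10: y≈34.976223, sp=-3, e=sp−y≈-37.976223; I≈-22.866134, D=e−e_prev≈-68.637185; u=3/4·(-37.976223)+3/2·(-22.866134)+1/4·(-68.637185)≈-79.940664; next y=3/10·34.976223+3/4·(-79.940664)≈-49.462631

0 -2 -5.000 0.000
1 -2 1.875 -3.750
2 -2 -6.516 0.281
3 4 18.779 -4.802
4 4 -14.403 12.644
5 4 26.125 -7.009
6 4 -23.525 17.491
7 4 37.083 -12.397
8 -3 -54.518 24.093
9 -3 60.099 -33.661
10 -3 -79.941 34.976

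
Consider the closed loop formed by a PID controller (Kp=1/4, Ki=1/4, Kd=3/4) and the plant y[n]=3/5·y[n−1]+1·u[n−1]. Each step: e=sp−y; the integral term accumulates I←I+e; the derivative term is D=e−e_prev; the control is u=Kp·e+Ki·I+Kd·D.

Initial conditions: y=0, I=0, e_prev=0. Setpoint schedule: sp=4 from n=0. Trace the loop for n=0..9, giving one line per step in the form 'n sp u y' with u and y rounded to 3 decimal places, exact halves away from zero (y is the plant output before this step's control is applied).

(exact arithmetic carried between steps; '≈' marks a value shown rounded to 6 d.p. or computed from one; I and e_prev carry over from the previous line; the table rounds u and y to 3 d.p., halves away from zero)
n=0: y=0, sp=4, e=sp−y=4; I=4, D=e−e_prev=4; u=1/4·4+1/4·4+3/4·4=5; next y=3/5·0+1·5=5
n=1: y=5, sp=4, e=sp−y=-1; I=3, D=e−e_prev=-5; u=1/4·(-1)+1/4·3+3/4·(-5)=-3.25; next y=3/5·5+1·(-3.25)=-0.25
n=2: y=-0.25, sp=4, e=sp−y=4.25; I=7.25, D=e−e_prev=5.25; u=1/4·4.25+1/4·7.25+3/4·5.25=6.8125; next y=3/5·(-0.25)+1·6.8125=6.6625
n=3: y=6.6625, sp=4, e=sp−y=-2.6625; I=4.5875, D=e−e_prev=-6.9125; u=1/4·(-2.6625)+1/4·4.5875+3/4·(-6.9125)=-4.703125; next y=3/5·6.6625+1·(-4.703125)=-0.705625
n=4: y=-0.705625, sp=4, e=sp−y=4.705625; I=9.293125, D=e−e_prev=7.368125; u=1/4·4.705625+1/4·9.293125+3/4·7.368125≈9.025781; next y=3/5·(-0.705625)+1·9.025781≈8.602406
n=5: y≈8.602406, sp=4, e=sp−y≈-4.602406; I≈4.690719, D=e−e_prev≈-9.308031; u=1/4·(-4.602406)+1/4·4.690719+3/4·(-9.308031)≈-6.958945; next y=3/5·8.602406+1·(-6.958945)≈-1.797502
n=6: y≈-1.797502, sp=4, e=sp−y≈5.797502; I≈10.488220, D=e−e_prev≈10.399908; u=1/4·5.797502+1/4·10.488220+3/4·10.399908≈11.871361; next y=3/5·(-1.797502)+1·11.871361≈10.792860
n=7: y≈10.792860, sp=4, e=sp−y≈-6.792860; I≈3.695360, D=e−e_prev≈-12.590362; u=1/4·(-6.792860)+1/4·3.695360+3/4·(-12.590362)≈-10.217147; next y=3/5·10.792860+1·(-10.217147)≈-3.741430
n=8: y≈-3.741430, sp=4, e=sp−y≈7.741430; I≈11.436790, D=e−e_prev≈14.534291; u=1/4·7.741430+1/4·11.436790+3/4·14.534291≈15.695273; next y=3/5·(-3.741430)+1·15.695273≈13.450415
n=9: y≈13.450415, sp=4, e=sp−y≈-9.450415; I≈1.986375, D=e−e_prev≈-17.191845; u=1/4·(-9.450415)+1/4·1.986375+3/4·(-17.191845)≈-14.759894; next y=3/5·13.450415+1·(-14.759894)≈-6.689645

0 4 5.000 0.000
1 4 -3.250 5.000
2 4 6.813 -0.250
3 4 -4.703 6.663
4 4 9.026 -0.706
5 4 -6.959 8.602
6 4 11.871 -1.798
7 4 -10.217 10.793
8 4 15.695 -3.741
9 4 -14.760 13.450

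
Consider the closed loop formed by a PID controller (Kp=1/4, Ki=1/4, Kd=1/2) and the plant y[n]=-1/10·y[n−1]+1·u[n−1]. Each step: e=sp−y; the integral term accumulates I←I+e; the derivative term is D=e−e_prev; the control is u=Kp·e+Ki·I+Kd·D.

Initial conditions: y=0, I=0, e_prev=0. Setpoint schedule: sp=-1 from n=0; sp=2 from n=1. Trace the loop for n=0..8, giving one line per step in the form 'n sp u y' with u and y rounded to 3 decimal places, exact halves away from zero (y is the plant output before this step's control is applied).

(exact arithmetic carried between steps; '≈' marks a value shown rounded to 6 d.p. or computed from one; I and e_prev carry over from the previous line; the table rounds u and y to 3 d.p., halves away from zero)
n=0: y=0, sp=-1, e=sp−y=-1; I=-1, D=e−e_prev=-1; u=1/4·(-1)+1/4·(-1)+1/2·(-1)=-1; next y=-1/10·0+1·(-1)=-1
n=1: y=-1, sp=2, e=sp−y=3; I=2, D=e−e_prev=4; u=1/4·3+1/4·2+1/2·4=3.25; next y=-1/10·(-1)+1·3.25=3.35
n=2: y=3.35, sp=2, e=sp−y=-1.35; I=0.65, D=e−e_prev=-4.35; u=1/4·(-1.35)+1/4·0.65+1/2·(-4.35)=-2.35; next y=-1/10·3.35+1·(-2.35)=-2.685
n=3: y=-2.685, sp=2, e=sp−y=4.685; I=5.335, D=e−e_prev=6.035; u=1/4·4.685+1/4·5.335+1/2·6.035=5.5225; next y=-1/10·(-2.685)+1·5.5225=5.791
n=4: y=5.791, sp=2, e=sp−y=-3.791; I=1.544, D=e−e_prev=-8.476; u=1/4·(-3.791)+1/4·1.544+1/2·(-8.476)=-4.79975; next y=-1/10·5.791+1·(-4.79975)=-5.37885
n=5: y=-5.37885, sp=2, e=sp−y=7.37885; I=8.92285, D=e−e_prev=11.16985; u=1/4·7.37885+1/4·8.92285+1/2·11.16985=9.66035; next y=-1/10·(-5.37885)+1·9.66035=10.198235
n=6: y=10.198235, sp=2, e=sp−y=-8.198235; I=0.724615, D=e−e_prev=-15.577085; u=1/4·(-8.198235)+1/4·0.724615+1/2·(-15.577085)≈-9.656948; next y=-1/10·10.198235+1·(-9.656948)≈-10.676771
n=7: y=-10.676771, sp=2, e=sp−y=12.676771; I=13.401386, D=e−e_prev=20.875006; u=1/4·12.676771+1/4·13.401386+1/2·20.875006≈16.957042; next y=-1/10·(-10.676771)+1·16.957042≈18.024719
n=8: y≈18.024719, sp=2, e=sp−y≈-16.024719; I≈-2.623333, D=e−e_prev≈-28.701490; u=1/4·(-16.024719)+1/4·(-2.623333)+1/2·(-28.701490)≈-19.012758; next y=-1/10·18.024719+1·(-19.012758)≈-20.815230

0 -1 -1.000 0.000
1 2 3.250 -1.000
2 2 -2.350 3.350
3 2 5.523 -2.685
4 2 -4.800 5.791
5 2 9.660 -5.379
6 2 -9.657 10.198
7 2 16.957 -10.677
8 2 -19.013 18.025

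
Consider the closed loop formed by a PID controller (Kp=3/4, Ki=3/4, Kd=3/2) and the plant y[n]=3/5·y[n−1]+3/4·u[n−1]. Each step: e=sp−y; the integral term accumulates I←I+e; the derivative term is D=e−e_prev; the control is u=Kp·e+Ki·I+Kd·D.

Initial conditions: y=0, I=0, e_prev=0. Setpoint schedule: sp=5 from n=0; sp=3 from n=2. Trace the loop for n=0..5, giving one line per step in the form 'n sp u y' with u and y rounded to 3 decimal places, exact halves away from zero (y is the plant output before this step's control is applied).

0 5 15.000 0.000
1 5 -22.500 11.250
2 3 47.813 -10.125
3 3 -91.134 29.784
4 3 189.435 -50.480
5 3 -377.657 111.788

(exact arithmetic carried between steps; '≈' marks a value shown rounded to 6 d.p. or computed from one; I and e_prev carry over from the previous line; the table rounds u and y to 3 d.p., halves away from zero)
n=0: y=0, sp=5, e=sp−y=5; I=5, D=e−e_prev=5; u=3/4·5+3/4·5+3/2·5=15; next y=3/5·0+3/4·15=11.25
n=1: y=11.25, sp=5, e=sp−y=-6.25; I=-1.25, D=e−e_prev=-11.25; u=3/4·(-6.25)+3/4·(-1.25)+3/2·(-11.25)=-22.5; next y=3/5·11.25+3/4·(-22.5)=-10.125
n=2: y=-10.125, sp=3, e=sp−y=13.125; I=11.875, D=e−e_prev=19.375; u=3/4·13.125+3/4·11.875+3/2·19.375=47.8125; next y=3/5·(-10.125)+3/4·47.8125=29.784375
n=3: y=29.784375, sp=3, e=sp−y=-26.784375; I=-14.909375, D=e−e_prev=-39.909375; u=3/4·(-26.784375)+3/4·(-14.909375)+3/2·(-39.909375)=-91.134375; next y=3/5·29.784375+3/4·(-91.134375)≈-50.480156
n=4: y≈-50.480156, sp=3, e=sp−y≈53.480156; I≈38.570781, D=e−e_prev≈80.264531; u=3/4·53.480156+3/4·38.570781+3/2·80.264531≈189.435; next y=3/5·(-50.480156)+3/4·189.435≈111.788156
n=5: y≈111.788156, sp=3, e=sp−y≈-108.788156; I≈-70.217375, D=e−e_prev≈-162.268313; u=3/4·(-108.788156)+3/4·(-70.217375)+3/2·(-162.268313)≈-377.656617; next y=3/5·111.788156+3/4·(-377.656617)≈-216.169569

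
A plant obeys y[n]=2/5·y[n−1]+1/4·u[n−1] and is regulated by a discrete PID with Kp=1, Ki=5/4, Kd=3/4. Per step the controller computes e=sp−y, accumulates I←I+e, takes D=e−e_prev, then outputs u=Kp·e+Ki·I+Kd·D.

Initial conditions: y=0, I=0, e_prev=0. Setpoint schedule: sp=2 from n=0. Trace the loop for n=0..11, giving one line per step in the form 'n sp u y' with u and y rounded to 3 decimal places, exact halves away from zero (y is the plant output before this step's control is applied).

0 2 6.000 0.000
1 2 2.500 1.500
2 2 5.075 1.225
3 2 4.236 1.759
4 2 4.927 1.763
5 2 4.704 1.937
6 2 4.872 1.951
7 2 4.801 1.998
8 2 4.835 2.000
9 2 4.810 2.009
10 2 4.814 2.006
11 2 4.805 2.006

(exact arithmetic carried between steps; '≈' marks a value shown rounded to 6 d.p. or computed from one; I and e_prev carry over from the previous line; the table rounds u and y to 3 d.p., halves away from zero)
n=0: y=0, sp=2, e=sp−y=2; I=2, D=e−e_prev=2; u=1·2+5/4·2+3/4·2=6; next y=2/5·0+1/4·6=1.5
n=1: y=1.5, sp=2, e=sp−y=0.5; I=2.5, D=e−e_prev=-1.5; u=1·0.5+5/4·2.5+3/4·(-1.5)=2.5; next y=2/5·1.5+1/4·2.5=1.225
n=2: y=1.225, sp=2, e=sp−y=0.775; I=3.275, D=e−e_prev=0.275; u=1·0.775+5/4·3.275+3/4·0.275=5.075; next y=2/5·1.225+1/4·5.075=1.75875
n=3: y=1.75875, sp=2, e=sp−y=0.24125; I=3.51625, D=e−e_prev=-0.53375; u=1·0.24125+5/4·3.51625+3/4·(-0.53375)=4.23625; next y=2/5·1.75875+1/4·4.23625≈1.762563
n=4: y≈1.762563, sp=2, e=sp−y≈0.237438; I≈3.753688, D=e−e_prev≈-0.003813; u=1·0.237438+5/4·3.753688+3/4·(-0.003813)≈4.926688; next y=2/5·1.762563+1/4·4.926688≈1.936697
n=5: y≈1.936697, sp=2, e=sp−y≈0.063303; I≈3.816991, D=e−e_prev≈-0.174134; u=1·0.063303+5/4·3.816991+3/4·(-0.174134)≈4.703941; next y=2/5·1.936697+1/4·4.703941≈1.950664
n=6: y≈1.950664, sp=2, e=sp−y≈0.049336; I≈3.866327, D=e−e_prev≈-0.013967; u=1·0.049336+5/4·3.866327+3/4·(-0.013967)≈4.871769; next y=2/5·1.950664+1/4·4.871769≈1.998208
n=7: y≈1.998208, sp=2, e=sp−y≈0.001792; I≈3.868119, D=e−e_prev≈-0.047544; u=1·0.001792+5/4·3.868119+3/4·(-0.047544)≈4.801283; next y=2/5·1.998208+1/4·4.801283≈1.999604
n=8: y≈1.999604, sp=2, e=sp−y≈0.000396; I≈3.868515, D=e−e_prev≈-0.001396; u=1·0.000396+5/4·3.868515+3/4·(-0.001396)≈4.834993; next y=2/5·1.999604+1/4·4.834993≈2.008590
n=9: y≈2.008590, sp=2, e=sp−y≈-0.008590; I≈3.859925, D=e−e_prev≈-0.008986; u=1·(-0.008590)+5/4·3.859925+3/4·(-0.008986)≈4.809577; next y=2/5·2.008590+1/4·4.809577≈2.005830
n=10: y≈2.005830, sp=2, e=sp−y≈-0.005830; I≈3.854095, D=e−e_prev≈0.002760; u=1·(-0.005830)+5/4·3.854095+3/4·0.002760≈4.813858; next y=2/5·2.005830+1/4·4.813858≈2.005797
n=11: y≈2.005797, sp=2, e=sp−y≈-0.005797; I≈3.848298, D=e−e_prev≈0.000034; u=1·(-0.005797)+5/4·3.848298+3/4·0.000034≈4.804602; next y=2/5·2.005797+1/4·4.804602≈2.003469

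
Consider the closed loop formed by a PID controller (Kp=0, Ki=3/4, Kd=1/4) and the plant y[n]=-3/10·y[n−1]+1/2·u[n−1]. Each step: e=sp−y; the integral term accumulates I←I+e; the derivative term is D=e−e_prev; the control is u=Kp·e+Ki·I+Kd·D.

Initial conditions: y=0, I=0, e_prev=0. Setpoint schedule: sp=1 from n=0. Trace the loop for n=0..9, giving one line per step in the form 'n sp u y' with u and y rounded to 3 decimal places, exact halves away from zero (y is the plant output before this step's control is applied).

(exact arithmetic carried between steps; '≈' marks a value shown rounded to 6 d.p. or computed from one; I and e_prev carry over from the previous line; the table rounds u and y to 3 d.p., halves away from zero)
n=0: y=0, sp=1, e=sp−y=1; I=1, D=e−e_prev=1; u=0·1+3/4·1+1/4·1=1; next y=-3/10·0+1/2·1=0.5
n=1: y=0.5, sp=1, e=sp−y=0.5; I=1.5, D=e−e_prev=-0.5; u=0·0.5+3/4·1.5+1/4·(-0.5)=1; next y=-3/10·0.5+1/2·1=0.35
n=2: y=0.35, sp=1, e=sp−y=0.65; I=2.15, D=e−e_prev=0.15; u=0·0.65+3/4·2.15+1/4·0.15=1.65; next y=-3/10·0.35+1/2·1.65=0.72
n=3: y=0.72, sp=1, e=sp−y=0.28; I=2.43, D=e−e_prev=-0.37; u=0·0.28+3/4·2.43+1/4·(-0.37)=1.73; next y=-3/10·0.72+1/2·1.73=0.649
n=4: y=0.649, sp=1, e=sp−y=0.351; I=2.781, D=e−e_prev=0.071; u=0·0.351+3/4·2.781+1/4·0.071=2.1035; next y=-3/10·0.649+1/2·2.1035=0.85705
n=5: y=0.85705, sp=1, e=sp−y=0.14295; I=2.92395, D=e−e_prev=-0.20805; u=0·0.14295+3/4·2.92395+1/4·(-0.20805)=2.14095; next y=-3/10·0.85705+1/2·2.14095=0.81336
n=6: y=0.81336, sp=1, e=sp−y=0.18664; I=3.11059, D=e−e_prev=0.04369; u=0·0.18664+3/4·3.11059+1/4·0.04369=2.343865; next y=-3/10·0.81336+1/2·2.343865≈0.927925
n=7: y≈0.927925, sp=1, e=sp−y≈0.072076; I≈3.182666, D=e−e_prev≈-0.114565; u=0·0.072076+3/4·3.182666+1/4·(-0.114565)≈2.358358; next y=-3/10·0.927925+1/2·2.358358≈0.900802
n=8: y≈0.900802, sp=1, e=sp−y≈0.099198; I≈3.281864, D=e−e_prev≈0.027123; u=0·0.099198+3/4·3.281864+1/4·0.027123≈2.468179; next y=-3/10·0.900802+1/2·2.468179≈0.963849
n=9: y≈0.963849, sp=1, e=sp−y≈0.036151; I≈3.318015, D=e−e_prev≈-0.063047; u=0·0.036151+3/4·3.318015+1/4·(-0.063047)≈2.472749; next y=-3/10·0.963849+1/2·2.472749≈0.947220

0 1 1.000 0.000
1 1 1.000 0.500
2 1 1.650 0.350
3 1 1.730 0.720
4 1 2.104 0.649
5 1 2.141 0.857
6 1 2.344 0.813
7 1 2.358 0.928
8 1 2.468 0.901
9 1 2.473 0.964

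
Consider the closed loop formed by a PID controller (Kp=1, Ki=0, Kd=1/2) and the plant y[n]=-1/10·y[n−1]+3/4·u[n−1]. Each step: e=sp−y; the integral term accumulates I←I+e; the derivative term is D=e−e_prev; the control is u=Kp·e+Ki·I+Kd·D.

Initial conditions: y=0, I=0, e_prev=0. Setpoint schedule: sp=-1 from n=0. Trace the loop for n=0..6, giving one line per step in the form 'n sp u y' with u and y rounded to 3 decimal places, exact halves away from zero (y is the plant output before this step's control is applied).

0 -1 -1.500 0.000
1 -1 0.688 -1.125
2 -1 -2.505 0.628
3 -1 2.226 -1.941
4 -1 -4.766 1.864
5 -1 5.573 -3.761
6 -1 -9.715 4.556

(exact arithmetic carried between steps; '≈' marks a value shown rounded to 6 d.p. or computed from one; I and e_prev carry over from the previous line; the table rounds u and y to 3 d.p., halves away from zero)
n=0: y=0, sp=-1, e=sp−y=-1; I=-1, D=e−e_prev=-1; u=1·(-1)+0·(-1)+1/2·(-1)=-1.5; next y=-1/10·0+3/4·(-1.5)=-1.125
n=1: y=-1.125, sp=-1, e=sp−y=0.125; I=-0.875, D=e−e_prev=1.125; u=1·0.125+0·(-0.875)+1/2·1.125=0.6875; next y=-1/10·(-1.125)+3/4·0.6875=0.628125
n=2: y=0.628125, sp=-1, e=sp−y=-1.628125; I=-2.503125, D=e−e_prev=-1.753125; u=1·(-1.628125)+0·(-2.503125)+1/2·(-1.753125)≈-2.504688; next y=-1/10·0.628125+3/4·(-2.504688)≈-1.941328
n=3: y≈-1.941328, sp=-1, e=sp−y≈0.941328; I≈-1.561797, D=e−e_prev≈2.569453; u=1·0.941328+0·(-1.561797)+1/2·2.569453≈2.226055; next y=-1/10·(-1.941328)+3/4·2.226055≈1.863674
n=4: y≈1.863674, sp=-1, e=sp−y≈-2.863674; I≈-4.425471, D=e−e_prev≈-3.805002; u=1·(-2.863674)+0·(-4.425471)+1/2·(-3.805002)≈-4.766175; next y=-1/10·1.863674+3/4·(-4.766175)≈-3.760998
n=5: y≈-3.760998, sp=-1, e=sp−y≈2.760998; I≈-1.664472, D=e−e_prev≈5.624672; u=1·2.760998+0·(-1.664472)+1/2·5.624672≈5.573335; next y=-1/10·(-3.760998)+3/4·5.573335≈4.556101
n=6: y≈4.556101, sp=-1, e=sp−y≈-5.556101; I≈-7.220573, D=e−e_prev≈-8.317099; u=1·(-5.556101)+0·(-7.220573)+1/2·(-8.317099)≈-9.714650; next y=-1/10·4.556101+3/4·(-9.714650)≈-7.741598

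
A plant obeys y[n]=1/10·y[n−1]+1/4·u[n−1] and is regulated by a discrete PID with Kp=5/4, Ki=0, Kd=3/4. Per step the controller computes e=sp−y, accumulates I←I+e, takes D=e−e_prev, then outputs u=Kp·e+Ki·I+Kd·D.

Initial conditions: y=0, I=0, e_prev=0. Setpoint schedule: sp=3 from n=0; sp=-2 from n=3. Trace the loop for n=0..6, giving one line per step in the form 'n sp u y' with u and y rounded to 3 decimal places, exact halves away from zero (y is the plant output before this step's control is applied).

(exact arithmetic carried between steps; '≈' marks a value shown rounded to 6 d.p. or computed from one; I and e_prev carry over from the previous line; the table rounds u and y to 3 d.p., halves away from zero)
n=0: y=0, sp=3, e=sp−y=3; I=3, D=e−e_prev=3; u=5/4·3+0·3+3/4·3=6; next y=1/10·0+1/4·6=1.5
n=1: y=1.5, sp=3, e=sp−y=1.5; I=4.5, D=e−e_prev=-1.5; u=5/4·1.5+0·4.5+3/4·(-1.5)=0.75; next y=1/10·1.5+1/4·0.75=0.3375
n=2: y=0.3375, sp=3, e=sp−y=2.6625; I=7.1625, D=e−e_prev=1.1625; u=5/4·2.6625+0·7.1625+3/4·1.1625=4.2; next y=1/10·0.3375+1/4·4.2=1.08375
n=3: y=1.08375, sp=-2, e=sp−y=-3.08375; I=4.07875, D=e−e_prev=-5.74625; u=5/4·(-3.08375)+0·4.07875+3/4·(-5.74625)=-8.164375; next y=1/10·1.08375+1/4·(-8.164375)≈-1.932719
n=4: y≈-1.932719, sp=-2, e=sp−y≈-0.067281; I≈4.011469, D=e−e_prev≈3.016469; u=5/4·(-0.067281)+0·4.011469+3/4·3.016469≈2.17825; next y=1/10·(-1.932719)+1/4·2.17825≈0.351291
n=5: y≈0.351291, sp=-2, e=sp−y≈-2.351291; I≈1.660178, D=e−e_prev≈-2.284009; u=5/4·(-2.351291)+0·1.660178+3/4·(-2.284009)≈-4.652120; next y=1/10·0.351291+1/4·(-4.652120)≈-1.127901
n=6: y≈-1.127901, sp=-2, e=sp−y≈-0.872099; I≈0.788079, D=e−e_prev≈1.479192; u=5/4·(-0.872099)+0·0.788079+3/4·1.479192≈0.01927; next y=1/10·(-1.127901)+1/4·0.01927≈-0.107973

0 3 6.000 0.000
1 3 0.750 1.500
2 3 4.200 0.338
3 -2 -8.164 1.084
4 -2 2.178 -1.933
5 -2 -4.652 0.351
6 -2 0.019 -1.128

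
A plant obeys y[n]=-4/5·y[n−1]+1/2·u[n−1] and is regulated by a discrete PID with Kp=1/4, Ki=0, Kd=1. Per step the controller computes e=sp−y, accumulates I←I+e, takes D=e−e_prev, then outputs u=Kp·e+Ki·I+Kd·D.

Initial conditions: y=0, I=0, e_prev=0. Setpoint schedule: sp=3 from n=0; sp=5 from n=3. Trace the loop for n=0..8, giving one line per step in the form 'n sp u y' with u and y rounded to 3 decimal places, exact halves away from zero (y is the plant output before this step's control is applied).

(exact arithmetic carried between steps; '≈' marks a value shown rounded to 6 d.p. or computed from one; I and e_prev carry over from the previous line; the table rounds u and y to 3 d.p., halves away from zero)
n=0: y=0, sp=3, e=sp−y=3; I=3, D=e−e_prev=3; u=1/4·3+0·3+1·3=3.75; next y=-4/5·0+1/2·3.75=1.875
n=1: y=1.875, sp=3, e=sp−y=1.125; I=4.125, D=e−e_prev=-1.875; u=1/4·1.125+0·4.125+1·(-1.875)=-1.59375; next y=-4/5·1.875+1/2·(-1.59375)=-2.296875
n=2: y=-2.296875, sp=3, e=sp−y=5.296875; I=9.421875, D=e−e_prev=4.171875; u=1/4·5.296875+0·9.421875+1·4.171875≈5.496094; next y=-4/5·(-2.296875)+1/2·5.496094≈4.585547
n=3: y≈4.585547, sp=5, e=sp−y≈0.414453; I≈9.836328, D=e−e_prev≈-4.882422; u=1/4·0.414453+0·9.836328+1·(-4.882422)≈-4.778809; next y=-4/5·4.585547+1/2·(-4.778809)≈-6.057842
n=4: y≈-6.057842, sp=5, e=sp−y≈11.057842; I≈20.894170, D=e−e_prev≈10.643389; u=1/4·11.057842+0·20.894170+1·10.643389≈13.407849; next y=-4/5·(-6.057842)+1/2·13.407849≈11.550198
n=5: y≈11.550198, sp=5, e=sp−y≈-6.550198; I≈14.343972, D=e−e_prev≈-17.608040; u=1/4·(-6.550198)+0·14.343972+1·(-17.608040)≈-19.245589; next y=-4/5·11.550198+1/2·(-19.245589)≈-18.862953
n=6: y≈-18.862953, sp=5, e=sp−y≈23.862953; I≈38.206925, D=e−e_prev≈30.413151; u=1/4·23.862953+0·38.206925+1·30.413151≈36.378889; next y=-4/5·(-18.862953)+1/2·36.378889≈33.279807
n=7: y≈33.279807, sp=5, e=sp−y≈-28.279807; I≈9.927118, D=e−e_prev≈-52.142760; u=1/4·(-28.279807)+0·9.927118+1·(-52.142760)≈-59.212712; next y=-4/5·33.279807+1/2·(-59.212712)≈-56.230202
n=8: y≈-56.230202, sp=5, e=sp−y≈61.230202; I≈71.157320, D=e−e_prev≈89.510009; u=1/4·61.230202+0·71.157320+1·89.510009≈104.817559; next y=-4/5·(-56.230202)+1/2·104.817559≈97.392941

0 3 3.750 0.000
1 3 -1.594 1.875
2 3 5.496 -2.297
3 5 -4.779 4.586
4 5 13.408 -6.058
5 5 -19.246 11.550
6 5 36.379 -18.863
7 5 -59.213 33.280
8 5 104.818 -56.230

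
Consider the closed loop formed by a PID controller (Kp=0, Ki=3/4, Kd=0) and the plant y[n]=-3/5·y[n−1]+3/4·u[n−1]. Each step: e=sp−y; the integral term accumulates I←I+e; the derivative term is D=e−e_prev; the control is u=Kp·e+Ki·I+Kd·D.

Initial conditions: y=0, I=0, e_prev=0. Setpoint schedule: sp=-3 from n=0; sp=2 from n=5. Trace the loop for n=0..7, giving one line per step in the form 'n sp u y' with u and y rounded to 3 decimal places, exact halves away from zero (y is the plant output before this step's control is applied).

0 -3 -2.250 0.000
1 -3 -3.234 -1.688
2 -3 -4.424 -1.413
3 -3 -4.822 -2.470
4 -3 -5.471 -2.134
5 2 -1.854 -2.823
6 2 -0.581 0.303
7 2 1.382 -0.618

(exact arithmetic carried between steps; '≈' marks a value shown rounded to 6 d.p. or computed from one; I and e_prev carry over from the previous line; the table rounds u and y to 3 d.p., halves away from zero)
n=0: y=0, sp=-3, e=sp−y=-3; I=-3, D=e−e_prev=-3; u=0·(-3)+3/4·(-3)+0·(-3)=-2.25; next y=-3/5·0+3/4·(-2.25)=-1.6875
n=1: y=-1.6875, sp=-3, e=sp−y=-1.3125; I=-4.3125, D=e−e_prev=1.6875; u=0·(-1.3125)+3/4·(-4.3125)+0·1.6875=-3.234375; next y=-3/5·(-1.6875)+3/4·(-3.234375)≈-1.413281
n=2: y≈-1.413281, sp=-3, e=sp−y≈-1.586719; I≈-5.899219, D=e−e_prev≈-0.274219; u=0·(-1.586719)+3/4·(-5.899219)+0·(-0.274219)≈-4.424414; next y=-3/5·(-1.413281)+3/4·(-4.424414)≈-2.470342
n=3: y≈-2.470342, sp=-3, e=sp−y≈-0.529658; I≈-6.428877, D=e−e_prev≈1.057061; u=0·(-0.529658)+3/4·(-6.428877)+0·1.057061≈-4.821658; next y=-3/5·(-2.470342)+3/4·(-4.821658)≈-2.134038
n=4: y≈-2.134038, sp=-3, e=sp−y≈-0.865962; I≈-7.294839, D=e−e_prev≈-0.336304; u=0·(-0.865962)+3/4·(-7.294839)+0·(-0.336304)≈-5.471129; next y=-3/5·(-2.134038)+3/4·(-5.471129)≈-2.822924
n=5: y≈-2.822924, sp=2, e=sp−y≈4.822924; I≈-2.471915, D=e−e_prev≈5.688886; u=0·4.822924+3/4·(-2.471915)+0·5.688886≈-1.853936; next y=-3/5·(-2.822924)+3/4·(-1.853936)≈0.303302
n=6: y≈0.303302, sp=2, e=sp−y≈1.696698; I≈-0.775217, D=e−e_prev≈-3.126226; u=0·1.696698+3/4·(-0.775217)+0·(-3.126226)≈-0.581413; next y=-3/5·0.303302+3/4·(-0.581413)≈-0.618041
n=7: y≈-0.618041, sp=2, e=sp−y≈2.618041; I≈1.842824, D=e−e_prev≈0.921343; u=0·2.618041+3/4·1.842824+0·0.921343≈1.382118; next y=-3/5·(-0.618041)+3/4·1.382118≈1.407413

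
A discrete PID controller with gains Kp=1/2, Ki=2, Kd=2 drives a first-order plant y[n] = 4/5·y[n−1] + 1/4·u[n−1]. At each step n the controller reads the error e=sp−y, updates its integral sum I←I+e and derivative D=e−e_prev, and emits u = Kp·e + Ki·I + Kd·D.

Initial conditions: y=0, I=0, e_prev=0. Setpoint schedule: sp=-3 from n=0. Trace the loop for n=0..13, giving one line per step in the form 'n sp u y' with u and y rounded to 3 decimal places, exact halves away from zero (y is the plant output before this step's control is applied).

(exact arithmetic carried between steps; '≈' marks a value shown rounded to 6 d.p. or computed from one; I and e_prev carry over from the previous line; the table rounds u and y to 3 d.p., halves away from zero)
n=0: y=0, sp=-3, e=sp−y=-3; I=-3, D=e−e_prev=-3; u=1/2·(-3)+2·(-3)+2·(-3)=-13.5; next y=4/5·0+1/4·(-13.5)=-3.375
n=1: y=-3.375, sp=-3, e=sp−y=0.375; I=-2.625, D=e−e_prev=3.375; u=1/2·0.375+2·(-2.625)+2·3.375=1.6875; next y=4/5·(-3.375)+1/4·1.6875=-2.278125
n=2: y=-2.278125, sp=-3, e=sp−y=-0.721875; I=-3.346875, D=e−e_prev=-1.096875; u=1/2·(-0.721875)+2·(-3.346875)+2·(-1.096875)≈-9.248438; next y=4/5·(-2.278125)+1/4·(-9.248438)≈-4.134609
n=3: y≈-4.134609, sp=-3, e=sp−y≈1.134609; I≈-2.212266, D=e−e_prev≈1.856484; u=1/2·1.134609+2·(-2.212266)+2·1.856484≈-0.144258; next y=4/5·(-4.134609)+1/4·(-0.144258)≈-3.343752
n=4: y≈-3.343752, sp=-3, e=sp−y≈0.343752; I≈-1.868514, D=e−e_prev≈-0.790857; u=1/2·0.343752+2·(-1.868514)+2·(-0.790857)≈-5.146866; next y=4/5·(-3.343752)+1/4·(-5.146866)≈-3.961718
n=5: y≈-3.961718, sp=-3, e=sp−y≈0.961718; I≈-0.906796, D=e−e_prev≈0.617966; u=1/2·0.961718+2·(-0.906796)+2·0.617966≈-0.096800; next y=4/5·(-3.961718)+1/4·(-0.096800)≈-3.193574
n=6: y≈-3.193574, sp=-3, e=sp−y≈0.193574; I≈-0.713221, D=e−e_prev≈-0.768144; u=1/2·0.193574+2·(-0.713221)+2·(-0.768144)≈-2.865942; next y=4/5·(-3.193574)+1/4·(-2.865942)≈-3.271345
n=7: y≈-3.271345, sp=-3, e=sp−y≈0.271345; I≈-0.441876, D=e−e_prev≈0.077771; u=1/2·0.271345+2·(-0.441876)+2·0.077771≈-0.592538; next y=4/5·(-3.271345)+1/4·(-0.592538)≈-2.765211
n=8: y≈-2.765211, sp=-3, e=sp−y≈-0.234789; I≈-0.676665, D=e−e_prev≈-0.506135; u=1/2·(-0.234789)+2·(-0.676665)+2·(-0.506135)≈-2.482995; next y=4/5·(-2.765211)+1/4·(-2.482995)≈-2.832917
n=9: y≈-2.832917, sp=-3, e=sp−y≈-0.167083; I≈-0.843748, D=e−e_prev≈0.067707; u=1/2·(-0.167083)+2·(-0.843748)+2·0.067707≈-1.635625; next y=4/5·(-2.832917)+1/4·(-1.635625)≈-2.675240
n=10: y≈-2.675240, sp=-3, e=sp−y≈-0.324760; I≈-1.168508, D=e−e_prev≈-0.157677; u=1/2·(-0.324760)+2·(-1.168508)+2·(-0.157677)≈-2.814751; next y=4/5·(-2.675240)+1/4·(-2.814751)≈-2.843880
n=11: y≈-2.843880, sp=-3, e=sp−y≈-0.156120; I≈-1.324629, D=e−e_prev≈0.168640; u=1/2·(-0.156120)+2·(-1.324629)+2·0.168640≈-2.390038; next y=4/5·(-2.843880)+1/4·(-2.390038)≈-2.872613
n=12: y≈-2.872613, sp=-3, e=sp−y≈-0.127387; I≈-1.452015, D=e−e_prev≈0.028734; u=1/2·(-0.127387)+2·(-1.452015)+2·0.028734≈-2.910257; next y=4/5·(-2.872613)+1/4·(-2.910257)≈-3.025655
n=13: y≈-3.025655, sp=-3, e=sp−y≈0.025655; I≈-1.426361, D=e−e_prev≈0.153042; u=1/2·0.025655+2·(-1.426361)+2·0.153042≈-2.533810; next y=4/5·(-3.025655)+1/4·(-2.533810)≈-3.053976

0 -3 -13.500 0.000
1 -3 1.688 -3.375
2 -3 -9.248 -2.278
3 -3 -0.144 -4.135
4 -3 -5.147 -3.344
5 -3 -0.097 -3.962
6 -3 -2.866 -3.194
7 -3 -0.593 -3.271
8 -3 -2.483 -2.765
9 -3 -1.636 -2.833
10 -3 -2.815 -2.675
11 -3 -2.390 -2.844
12 -3 -2.910 -2.873
13 -3 -2.534 -3.026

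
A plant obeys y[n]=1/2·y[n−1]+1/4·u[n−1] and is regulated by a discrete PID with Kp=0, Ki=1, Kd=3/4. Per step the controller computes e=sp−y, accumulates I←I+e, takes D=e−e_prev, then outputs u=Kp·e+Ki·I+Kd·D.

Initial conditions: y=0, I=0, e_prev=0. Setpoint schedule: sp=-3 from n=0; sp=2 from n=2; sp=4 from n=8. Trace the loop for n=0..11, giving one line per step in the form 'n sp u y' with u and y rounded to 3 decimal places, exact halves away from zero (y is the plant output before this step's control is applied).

0 -3 -5.250 0.000
1 -3 -3.703 -1.313
2 2 2.847 -1.582
3 2 -0.153 -0.079
4 2 3.051 -0.078
5 2 3.727 0.724
6 2 4.607 1.294
7 2 4.857 1.799
8 4 8.386 2.114
9 4 7.189 3.153
10 4 8.430 3.374
11 4 8.485 3.794

(exact arithmetic carried between steps; '≈' marks a value shown rounded to 6 d.p. or computed from one; I and e_prev carry over from the previous line; the table rounds u and y to 3 d.p., halves away from zero)
n=0: y=0, sp=-3, e=sp−y=-3; I=-3, D=e−e_prev=-3; u=0·(-3)+1·(-3)+3/4·(-3)=-5.25; next y=1/2·0+1/4·(-5.25)=-1.3125
n=1: y=-1.3125, sp=-3, e=sp−y=-1.6875; I=-4.6875, D=e−e_prev=1.3125; u=0·(-1.6875)+1·(-4.6875)+3/4·1.3125=-3.703125; next y=1/2·(-1.3125)+1/4·(-3.703125)≈-1.582031
n=2: y≈-1.582031, sp=2, e=sp−y≈3.582031; I≈-1.105469, D=e−e_prev≈5.269531; u=0·3.582031+1·(-1.105469)+3/4·5.269531≈2.846680; next y=1/2·(-1.582031)+1/4·2.846680≈-0.079346
n=3: y≈-0.079346, sp=2, e=sp−y≈2.079346; I≈0.973877, D=e−e_prev≈-1.502686; u=0·2.079346+1·0.973877+3/4·(-1.502686)≈-0.153137; next y=1/2·(-0.079346)+1/4·(-0.153137)≈-0.077957
n=4: y≈-0.077957, sp=2, e=sp−y≈2.077957; I≈3.051834, D=e−e_prev≈-0.001389; u=0·2.077957+1·3.051834+3/4·(-0.001389)≈3.050793; next y=1/2·(-0.077957)+1/4·3.050793≈0.723720
n=5: y≈0.723720, sp=2, e=sp−y≈1.276280; I≈4.328115, D=e−e_prev≈-0.801677; u=0·1.276280+1·4.328115+3/4·(-0.801677)≈3.726857; next y=1/2·0.723720+1/4·3.726857≈1.293574
n=6: y≈1.293574, sp=2, e=sp−y≈0.706426; I≈5.034540, D=e−e_prev≈-0.569854; u=0·0.706426+1·5.034540+3/4·(-0.569854)≈4.607150; next y=1/2·1.293574+1/4·4.607150≈1.798574
n=7: y≈1.798574, sp=2, e=sp−y≈0.201426; I≈5.235966, D=e−e_prev≈-0.505000; u=0·0.201426+1·5.235966+3/4·(-0.505000)≈4.857216; next y=1/2·1.798574+1/4·4.857216≈2.113591
n=8: y≈2.113591, sp=4, e=sp−y≈1.886409; I≈7.122375, D=e−e_prev≈1.684983; u=0·1.886409+1·7.122375+3/4·1.684983≈8.386112; next y=1/2·2.113591+1/4·8.386112≈3.153324
n=9: y≈3.153324, sp=4, e=sp−y≈0.846676; I≈7.969051, D=e−e_prev≈-1.039733; u=0·0.846676+1·7.969051+3/4·(-1.039733)≈7.189252; next y=1/2·3.153324+1/4·7.189252≈3.373975
n=10: y≈3.373975, sp=4, e=sp−y≈0.626025; I≈8.595076, D=e−e_prev≈-0.220651; u=0·0.626025+1·8.595076+3/4·(-0.220651)≈8.429588; next y=1/2·3.373975+1/4·8.429588≈3.794384
n=11: y≈3.794384, sp=4, e=sp−y≈0.205616; I≈8.800692, D=e−e_prev≈-0.420410; u=0·0.205616+1·8.800692+3/4·(-0.420410)≈8.485385; next y=1/2·3.794384+1/4·8.485385≈4.018538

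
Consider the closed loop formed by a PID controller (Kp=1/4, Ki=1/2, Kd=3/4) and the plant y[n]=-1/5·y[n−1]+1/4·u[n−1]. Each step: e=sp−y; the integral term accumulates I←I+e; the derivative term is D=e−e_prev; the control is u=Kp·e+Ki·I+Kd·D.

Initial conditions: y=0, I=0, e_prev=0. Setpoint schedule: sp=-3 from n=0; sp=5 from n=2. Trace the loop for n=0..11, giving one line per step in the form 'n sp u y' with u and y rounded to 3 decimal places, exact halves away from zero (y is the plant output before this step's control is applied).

0 -3 -4.500 0.000
1 -3 -2.063 -1.125
2 5 6.905 -0.291
3 5 1.063 1.784
4 5 7.040 -0.091
5 5 5.375 1.778
6 5 9.573 0.988
7 5 9.175 2.196
8 5 11.995 1.855
9 5 12.152 2.628
10 5 14.091 2.512
11 5 14.487 3.020

(exact arithmetic carried between steps; '≈' marks a value shown rounded to 6 d.p. or computed from one; I and e_prev carry over from the previous line; the table rounds u and y to 3 d.p., halves away from zero)
n=0: y=0, sp=-3, e=sp−y=-3; I=-3, D=e−e_prev=-3; u=1/4·(-3)+1/2·(-3)+3/4·(-3)=-4.5; next y=-1/5·0+1/4·(-4.5)=-1.125
n=1: y=-1.125, sp=-3, e=sp−y=-1.875; I=-4.875, D=e−e_prev=1.125; u=1/4·(-1.875)+1/2·(-4.875)+3/4·1.125=-2.0625; next y=-1/5·(-1.125)+1/4·(-2.0625)=-0.290625
n=2: y=-0.290625, sp=5, e=sp−y=5.290625; I=0.415625, D=e−e_prev=7.165625; u=1/4·5.290625+1/2·0.415625+3/4·7.165625≈6.904688; next y=-1/5·(-0.290625)+1/4·6.904688≈1.784297
n=3: y≈1.784297, sp=5, e=sp−y≈3.215703; I≈3.631328, D=e−e_prev≈-2.074922; u=1/4·3.215703+1/2·3.631328+3/4·(-2.074922)≈1.063398; next y=-1/5·1.784297+1/4·1.063398≈-0.091010
n=4: y≈-0.091010, sp=5, e=sp−y≈5.091010; I≈8.722338, D=e−e_prev≈1.875307; u=1/4·5.091010+1/2·8.722338+3/4·1.875307≈7.040401; next y=-1/5·(-0.091010)+1/4·7.040401≈1.778302
n=5: y≈1.778302, sp=5, e=sp−y≈3.221698; I≈11.944036, D=e−e_prev≈-1.869312; u=1/4·3.221698+1/2·11.944036+3/4·(-1.869312)≈5.375458; next y=-1/5·1.778302+1/4·5.375458≈0.988204
n=6: y≈0.988204, sp=5, e=sp−y≈4.011796; I≈15.955832, D=e−e_prev≈0.790098; u=1/4·4.011796+1/2·15.955832+3/4·0.790098≈9.573438; next y=-1/5·0.988204+1/4·9.573438≈2.195719
n=7: y≈2.195719, sp=5, e=sp−y≈2.804281; I≈18.760113, D=e−e_prev≈-1.207515; u=1/4·2.804281+1/2·18.760113+3/4·(-1.207515)≈9.175491; next y=-1/5·2.195719+1/4·9.175491≈1.854729
n=8: y≈1.854729, sp=5, e=sp−y≈3.145271; I≈21.905384, D=e−e_prev≈0.340990; u=1/4·3.145271+1/2·21.905384+3/4·0.340990≈11.994752; next y=-1/5·1.854729+1/4·11.994752≈2.627742
n=9: y≈2.627742, sp=5, e=sp−y≈2.372258; I≈24.277642, D=e−e_prev≈-0.773013; u=1/4·2.372258+1/2·24.277642+3/4·(-0.773013)≈12.152125; next y=-1/5·2.627742+1/4·12.152125≈2.512483
n=10: y≈2.512483, sp=5, e=sp−y≈2.487517; I≈26.765159, D=e−e_prev≈0.115259; u=1/4·2.487517+1/2·26.765159+3/4·0.115259≈14.090903; next y=-1/5·2.512483+1/4·14.090903≈3.020229
n=11: y≈3.020229, sp=5, e=sp−y≈1.979771; I≈28.744929, D=e−e_prev≈-0.507746; u=1/4·1.979771+1/2·28.744929+3/4·(-0.507746)≈14.486598; next y=-1/5·3.020229+1/4·14.486598≈3.017604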